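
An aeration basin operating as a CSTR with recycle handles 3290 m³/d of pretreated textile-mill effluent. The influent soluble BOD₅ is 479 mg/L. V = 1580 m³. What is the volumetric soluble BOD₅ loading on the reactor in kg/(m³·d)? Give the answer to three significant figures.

L_v ≈ 0.997 kg soluble BOD₅/(m³·d)

Volumetric loading L_v = Q·S₀ / V = 3290 × 479 g/m³ / 1580 m³ = 997.4 g/(m³·d) = 0.9974 kg soluble BOD₅/(m³·d).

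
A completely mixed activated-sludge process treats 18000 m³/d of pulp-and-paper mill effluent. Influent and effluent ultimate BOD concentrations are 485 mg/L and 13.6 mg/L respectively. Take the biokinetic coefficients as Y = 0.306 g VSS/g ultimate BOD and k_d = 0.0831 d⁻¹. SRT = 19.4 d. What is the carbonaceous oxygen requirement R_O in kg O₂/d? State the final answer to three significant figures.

R_O ≈ 7070 kg O₂/d

Y_obs = Y / (1 + k_d θ_c) = 0.306 / (1 + 0.0831 × 19.4) = 0.306 / 2.612 = 0.1171.
Substrate removed = Q·(S₀ − S) = 18000 m³/d × (485 − 13.6) g/m³ = 8.49×10^6 g/d = 8485 kg/d.
Biomass synthesised: P_X = Y_obs × 8485 = 994.0 kg VSS/d.
R_O = Q·(S₀ − S) − 1.42·P_X = 8485 − 1.42 × 994.0 = 7074 kg O₂/d.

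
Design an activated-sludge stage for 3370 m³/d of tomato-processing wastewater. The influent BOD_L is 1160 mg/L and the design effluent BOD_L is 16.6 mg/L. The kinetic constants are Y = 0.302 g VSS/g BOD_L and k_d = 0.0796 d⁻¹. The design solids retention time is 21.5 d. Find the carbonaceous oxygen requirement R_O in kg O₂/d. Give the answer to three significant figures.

The observed yield is Y_obs = Y/(1 + k_d·θ_c) = 0.302 / (1 + 0.0796 × 21.5) = 0.302 / 2.711 = 0.1114 g VSS per g BOD_L removed.
ΔS = 1160 − 16.6 = 1143 mg/L, so the substrate removal rate is 3370 × 1143/1000 = 3853 kg BOD_L/d.
P_X = Y_obs·Q·(S₀ − S) = 0.1114 × 3853 = 429.2 kg VSS/d.
R_O = Q·(S₀ − S) − 1.42·P_X = 3853 − 1.42 × 429.2 = 3244 kg O₂/d.

R_O ≈ 3240 kg O₂/d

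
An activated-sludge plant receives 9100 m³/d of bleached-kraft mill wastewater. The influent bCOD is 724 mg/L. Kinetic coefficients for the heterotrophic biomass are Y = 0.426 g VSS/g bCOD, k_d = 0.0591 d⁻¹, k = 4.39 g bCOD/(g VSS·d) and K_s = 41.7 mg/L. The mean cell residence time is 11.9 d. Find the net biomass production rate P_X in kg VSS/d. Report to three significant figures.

For a completely mixed reactor with recycle the Lawrence–McCarty relation gives S = K_s·(1 + k_d·θ_c) / [θ_c·(Y·k − k_d) − 1] = 41.7 × (1 + 0.0591 × 11.9) / [11.9 × (0.426 × 4.39 − 0.0591) − 1] = 71.03 / 20.55 = 3.456 mg/L.
Correct the yield for decay: Y_obs = Y/(1 + k_d θ_c) = 0.426 / (1 + 0.0591 × 11.9) = 0.426 / 1.703 = 0.2501.
Mass of bCOD removed per day: Q(S₀ − S) = 9100 × 720.5 g/m³ = 6557 kg/d.
So the net sludge growth is P_X = 0.2501 × 6557 = 1640 kg VSS/d.

P_X ≈ 1640 kg VSS/d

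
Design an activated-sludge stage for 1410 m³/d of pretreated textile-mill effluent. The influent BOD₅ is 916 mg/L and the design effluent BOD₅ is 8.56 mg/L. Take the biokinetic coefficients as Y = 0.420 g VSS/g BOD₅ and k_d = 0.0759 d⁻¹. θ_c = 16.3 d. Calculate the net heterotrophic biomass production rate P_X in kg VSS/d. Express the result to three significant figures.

The observed yield is Y_obs = Y/(1 + k_d·θ_c) = 0.420 / (1 + 0.0759 × 16.3) = 0.420 / 2.237 = 0.1877 g VSS per g BOD₅ removed.
Mass of BOD₅ removed per day: Q(S₀ − S) = 1410 × 907.4 g/m³ = 1279 kg/d.
P_X = Y_obs · Q(S₀ − S) = 0.1877 × 1279 = 240.2 kg VSS/d.

P_X ≈ 240 kg VSS/d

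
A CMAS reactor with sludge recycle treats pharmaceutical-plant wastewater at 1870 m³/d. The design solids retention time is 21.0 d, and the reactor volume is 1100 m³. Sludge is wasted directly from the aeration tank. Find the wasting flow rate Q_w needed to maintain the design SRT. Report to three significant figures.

For wasting at MLVSS concentration, Q_w = V/θ_c = 1100/21.0 = 52.38 m³/d.

Q_w ≈ 52.4 m³/d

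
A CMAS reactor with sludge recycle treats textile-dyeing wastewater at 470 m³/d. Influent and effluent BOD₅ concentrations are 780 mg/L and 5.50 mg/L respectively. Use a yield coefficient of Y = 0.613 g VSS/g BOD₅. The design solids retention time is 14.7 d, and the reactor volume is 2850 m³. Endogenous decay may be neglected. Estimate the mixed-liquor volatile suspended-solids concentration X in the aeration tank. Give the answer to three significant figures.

X ≈ 1150 mg/L

From V·X = Y·Q·(S₀ − S)·θ_c (decay neglected): X = 0.613 × 470 × (780 − 5.50) × 14.7 / 2850 = 1151 mg/L.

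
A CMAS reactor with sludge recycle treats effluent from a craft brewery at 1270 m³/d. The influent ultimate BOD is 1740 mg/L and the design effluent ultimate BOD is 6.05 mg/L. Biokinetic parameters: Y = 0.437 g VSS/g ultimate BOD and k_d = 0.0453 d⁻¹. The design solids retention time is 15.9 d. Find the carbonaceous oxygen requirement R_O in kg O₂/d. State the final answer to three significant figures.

Observed yield with endogenous decay: Y_obs = Y / (1 + k_d·θ_c) = 0.437 / (1 + 0.0453 × 15.9) = 0.437 / 1.720 = 0.2540 g VSS/g ultimate BOD.
Mass of ultimate BOD removed per day: Q(S₀ − S) = 1270 × 1734 g/m³ = 2202 kg/d.
Biomass synthesised: P_X = Y_obs × 2202 = 559.4 kg VSS/d.
R_O = Q·(S₀ − S) − 1.42·P_X = 2202 − 1.42 × 559.4 = 1408 kg O₂/d.

R_O ≈ 1410 kg O₂/d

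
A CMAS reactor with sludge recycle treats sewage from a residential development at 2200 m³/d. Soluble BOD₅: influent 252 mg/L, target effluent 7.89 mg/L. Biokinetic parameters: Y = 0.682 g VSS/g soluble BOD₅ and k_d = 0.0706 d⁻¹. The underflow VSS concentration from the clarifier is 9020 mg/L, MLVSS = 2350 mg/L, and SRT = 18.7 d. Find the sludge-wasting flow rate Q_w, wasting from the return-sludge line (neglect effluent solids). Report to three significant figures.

From the SRT design equation V = Y Q (S₀−S) θ_c / [X (1 + k_d θ_c)] = 0.682 × 2200 × (252 − 7.89) × 18.7 / [2350 × (1 + 0.0706 × 18.7)] = 6.85×10^6 / 5453 = 1256 m³.
θ_c = V·X/(Q_w·X_r) when wasting from the recycle, so Q_w = V·X/(θ_c·X_r) = 1256 × 2350 / (18.7 × 9020) = 17.50 m³/d.

Q_w ≈ 17.5 m³/d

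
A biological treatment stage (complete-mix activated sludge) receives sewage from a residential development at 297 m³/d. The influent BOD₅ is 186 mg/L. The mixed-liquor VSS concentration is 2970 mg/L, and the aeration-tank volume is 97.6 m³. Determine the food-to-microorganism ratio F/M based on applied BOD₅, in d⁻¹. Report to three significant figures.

F/M = Q·S₀ / (V·X) = 297 × 186 / (97.60 × 2970) = 0.1906 g BOD₅·(g VSS·d)⁻¹.

F/M ≈ 0.191 d⁻¹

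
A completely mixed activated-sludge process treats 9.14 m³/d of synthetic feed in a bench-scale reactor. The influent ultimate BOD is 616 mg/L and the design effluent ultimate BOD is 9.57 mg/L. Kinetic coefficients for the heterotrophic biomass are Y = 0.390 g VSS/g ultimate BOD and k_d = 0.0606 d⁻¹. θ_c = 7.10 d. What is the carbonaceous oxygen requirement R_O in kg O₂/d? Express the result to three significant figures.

R_O ≈ 3.40 kg O₂/d

Correct the yield for decay: Y_obs = Y/(1 + k_d θ_c) = 0.390 / (1 + 0.0606 × 7.10) = 0.390 / 1.430 = 0.2727.
Q·(S₀ − S) = 9.14 × (616 − 9.57) × 10⁻³ = 5.543 kg/d removed.
P_X = Y_obs·Q·(S₀ − S) = 0.2727 × 5.543 = 1.511 kg VSS/d.
Carbonaceous O₂ demand = substrate oxidised − cell-mass equivalent = 5.543 − 1.42 × 1.511 = 3.397 kg O₂/d.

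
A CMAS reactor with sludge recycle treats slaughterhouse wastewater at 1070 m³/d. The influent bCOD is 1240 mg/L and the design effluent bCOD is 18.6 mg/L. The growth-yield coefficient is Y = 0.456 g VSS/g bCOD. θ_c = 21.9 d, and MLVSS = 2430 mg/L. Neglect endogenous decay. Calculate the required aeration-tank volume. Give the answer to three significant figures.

Biomass mass balance (decay neglected): V·X = Y·Q·(S₀ − S)·θ_c, so V = 0.456 × 1070 × (1240 − 18.6) × 21.9 / 2430 = 5371 m³.

V ≈ 5370 m³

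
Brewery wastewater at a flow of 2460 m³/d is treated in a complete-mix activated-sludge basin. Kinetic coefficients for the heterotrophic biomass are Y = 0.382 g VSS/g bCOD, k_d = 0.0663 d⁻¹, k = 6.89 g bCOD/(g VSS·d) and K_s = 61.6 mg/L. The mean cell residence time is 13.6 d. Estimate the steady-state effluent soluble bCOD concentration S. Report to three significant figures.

S ≈ 3.46 mg/L

For a completely mixed reactor with recycle the Lawrence–McCarty relation gives S = K_s·(1 + k_d·θ_c) / [θ_c·(Y·k − k_d) − 1] = 61.6 × (1 + 0.0663 × 13.6) / [13.6 × (0.382 × 6.89 − 0.0663) − 1] = 117.1 / 33.89 = 3.456 mg/L.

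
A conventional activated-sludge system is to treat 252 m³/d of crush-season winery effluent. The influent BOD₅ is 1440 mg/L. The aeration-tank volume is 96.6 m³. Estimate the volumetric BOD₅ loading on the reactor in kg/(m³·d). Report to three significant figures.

L_v ≈ 3.76 kg BOD₅/(m³·d)

Volumetric loading L_v = Q·S₀ / V = 252 × 1440 g/m³ / 96.60 m³ = 3757 g/(m³·d) = 3.757 kg BOD₅/(m³·d).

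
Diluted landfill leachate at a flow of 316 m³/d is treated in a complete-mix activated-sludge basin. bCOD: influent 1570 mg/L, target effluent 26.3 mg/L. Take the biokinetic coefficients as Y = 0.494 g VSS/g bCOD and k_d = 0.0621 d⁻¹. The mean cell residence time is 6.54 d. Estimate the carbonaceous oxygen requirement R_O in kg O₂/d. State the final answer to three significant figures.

Observed yield with endogenous decay: Y_obs = Y / (1 + k_d·θ_c) = 0.494 / (1 + 0.0621 × 6.54) = 0.494 / 1.406 = 0.3513 g VSS/g bCOD.
Q·(S₀ − S) = 316 × (1570 − 26.3) × 10⁻³ = 487.8 kg/d removed.
Net sludge production P_X = 0.3513 × 487.8 = 171.4 kg VSS/d.
Carbonaceous O₂ demand = substrate oxidised − cell-mass equivalent = 487.8 − 1.42 × 171.4 = 244.5 kg O₂/d.

R_O ≈ 244 kg O₂/d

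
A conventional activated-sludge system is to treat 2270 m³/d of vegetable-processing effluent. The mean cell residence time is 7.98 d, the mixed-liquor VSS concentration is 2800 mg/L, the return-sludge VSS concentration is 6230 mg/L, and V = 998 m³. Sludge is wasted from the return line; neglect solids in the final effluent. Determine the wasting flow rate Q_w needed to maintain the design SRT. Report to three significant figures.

Q_w ≈ 56.2 m³/d

Q_w = (V·X)/(θ_c X_r) = 998.0 × 2800 / (7.98 × 6230) = 56.21 m³/d.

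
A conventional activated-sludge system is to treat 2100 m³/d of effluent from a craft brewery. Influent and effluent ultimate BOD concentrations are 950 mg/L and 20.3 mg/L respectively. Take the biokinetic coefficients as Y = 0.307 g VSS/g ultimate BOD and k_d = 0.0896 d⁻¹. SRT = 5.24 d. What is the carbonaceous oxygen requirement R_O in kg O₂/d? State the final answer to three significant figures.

Y_obs = Y / (1 + k_d θ_c) = 0.307 / (1 + 0.0896 × 5.24) = 0.307 / 1.470 = 0.2089.
ΔS = 950 − 20.3 = 929.7 mg/L, so the substrate removal rate is 2100 × 929.7/1000 = 1952 kg ultimate BOD/d.
Net sludge production P_X = 0.2089 × 1952 = 407.9 kg VSS/d.
R_O = Q·(S₀ − S) − 1.42·P_X = 1952 − 1.42 × 407.9 = 1373 kg O₂/d.

R_O ≈ 1370 kg O₂/d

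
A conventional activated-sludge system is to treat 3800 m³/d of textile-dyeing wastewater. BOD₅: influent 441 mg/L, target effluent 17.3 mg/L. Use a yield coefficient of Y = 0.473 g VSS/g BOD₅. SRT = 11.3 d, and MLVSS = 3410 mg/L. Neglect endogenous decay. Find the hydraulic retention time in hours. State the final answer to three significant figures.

Biomass mass balance (decay neglected): V·X = Y·Q·(S₀ − S)·θ_c, so V = 0.473 × 3800 × (441 − 17.3) × 11.3 / 3410 = 2524 m³.
τ = V/Q = 2524/3800 = 0.6641 d, or 15.94 h.

τ ≈ 15.9 h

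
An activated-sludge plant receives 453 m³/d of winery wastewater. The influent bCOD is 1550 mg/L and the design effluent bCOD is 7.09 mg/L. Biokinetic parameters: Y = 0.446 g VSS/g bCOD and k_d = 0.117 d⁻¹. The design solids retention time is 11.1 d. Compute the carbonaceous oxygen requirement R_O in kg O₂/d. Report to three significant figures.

The observed yield is Y_obs = Y/(1 + k_d·θ_c) = 0.446 / (1 + 0.117 × 11.1) = 0.446 / 2.299 = 0.1940 g VSS per g bCOD removed.
Q·(S₀ − S) = 453 × (1550 − 7.09) × 10⁻³ = 698.9 kg/d removed.
P_X = Y_obs·Q·(S₀ − S) = 0.1940 × 698.9 = 135.6 kg VSS/d.
R_O = Q·(S₀ − S) − 1.42·P_X = 698.9 − 1.42 × 135.6 = 506.4 kg O₂/d.

R_O ≈ 506 kg O₂/d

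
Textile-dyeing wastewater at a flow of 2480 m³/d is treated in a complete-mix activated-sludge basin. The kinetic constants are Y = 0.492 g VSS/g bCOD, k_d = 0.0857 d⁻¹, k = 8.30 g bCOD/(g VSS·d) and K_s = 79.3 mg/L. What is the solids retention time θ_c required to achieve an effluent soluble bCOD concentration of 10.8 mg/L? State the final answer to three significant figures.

Specific growth rate at S = 10.8 mg/L: μ = YkS/(K_s+S) = 0.492·8.30·10.8/(79.3+10.8) = 0.4895 d⁻¹.
1/θ_c = 0.4895 − 0.0857 = 0.4038 d⁻¹, so θ_c = 2.477 d.

θ_c ≈ 2.48 d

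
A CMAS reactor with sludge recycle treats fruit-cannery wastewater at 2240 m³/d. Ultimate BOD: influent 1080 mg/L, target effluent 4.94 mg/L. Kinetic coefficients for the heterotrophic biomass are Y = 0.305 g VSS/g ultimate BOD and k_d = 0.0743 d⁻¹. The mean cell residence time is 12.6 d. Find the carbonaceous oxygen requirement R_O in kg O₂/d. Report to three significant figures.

R_O ≈ 1870 kg O₂/d

Y_obs = Y / (1 + k_d θ_c) = 0.305 / (1 + 0.0743 × 12.6) = 0.305 / 1.936 = 0.1575.
ΔS = 1080 − 4.94 = 1075 mg/L, so the substrate removal rate is 2240 × 1075/1000 = 2408 kg ultimate BOD/d.
Biomass synthesised: P_X = Y_obs × 2408 = 379.3 kg VSS/d.
Carbonaceous O₂ demand = substrate oxidised − cell-mass equivalent = 2408 − 1.42 × 379.3 = 1869 kg O₂/d.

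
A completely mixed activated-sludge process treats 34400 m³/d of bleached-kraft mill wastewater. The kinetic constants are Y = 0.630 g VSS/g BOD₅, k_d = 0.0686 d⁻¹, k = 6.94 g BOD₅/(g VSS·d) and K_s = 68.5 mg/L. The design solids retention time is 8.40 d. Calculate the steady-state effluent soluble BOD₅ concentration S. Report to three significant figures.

For a completely mixed reactor with recycle the Lawrence–McCarty relation gives S = K_s·(1 + k_d·θ_c) / [θ_c·(Y·k − k_d) − 1] = 68.5 × (1 + 0.0686 × 8.40) / [8.40 × (0.630 × 6.94 − 0.0686) − 1] = 108.0 / 35.15 = 3.072 mg/L.

S ≈ 3.07 mg/L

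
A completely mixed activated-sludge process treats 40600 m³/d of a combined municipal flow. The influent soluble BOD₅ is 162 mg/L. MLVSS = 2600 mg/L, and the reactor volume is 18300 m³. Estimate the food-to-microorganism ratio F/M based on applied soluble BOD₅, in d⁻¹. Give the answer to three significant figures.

F/M ≈ 0.138 d⁻¹

F/M = Q·S₀ / (V·X) = 40600 × 162 / (18300 × 2600) = 0.1382 g soluble BOD₅·(g VSS·d)⁻¹.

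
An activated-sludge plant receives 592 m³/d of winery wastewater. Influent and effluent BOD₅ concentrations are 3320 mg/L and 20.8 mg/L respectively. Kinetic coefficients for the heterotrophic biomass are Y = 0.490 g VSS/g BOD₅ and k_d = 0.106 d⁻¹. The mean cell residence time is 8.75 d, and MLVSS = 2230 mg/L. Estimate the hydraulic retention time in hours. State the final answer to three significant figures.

Rearranging the biomass balance for a CMAS with decay, V = Y·Q·ΔS·θ_c / [X·(1+k_d θ_c)] = 0.490 × 592 × (3320 − 20.8) × 8.75 / [2230 × (1 + 0.106 × 8.75)] = 8.37×10^6 / 4298 = 1948 m³.
HRT = V/Q = 1948 m³ / 592 m³·d⁻¹ = 3.291 d × 24 = 78.98 h.

τ ≈ 79.0 h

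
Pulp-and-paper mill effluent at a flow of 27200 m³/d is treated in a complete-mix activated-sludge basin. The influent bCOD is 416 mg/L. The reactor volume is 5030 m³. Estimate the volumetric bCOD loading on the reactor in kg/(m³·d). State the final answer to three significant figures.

Volumetric loading L_v = Q·S₀ / V = 27200 × 416 g/m³ / 5030 m³ = 2250 g/(m³·d) = 2.250 kg bCOD/(m³·d).

L_v ≈ 2.25 kg bCOD/(m³·d)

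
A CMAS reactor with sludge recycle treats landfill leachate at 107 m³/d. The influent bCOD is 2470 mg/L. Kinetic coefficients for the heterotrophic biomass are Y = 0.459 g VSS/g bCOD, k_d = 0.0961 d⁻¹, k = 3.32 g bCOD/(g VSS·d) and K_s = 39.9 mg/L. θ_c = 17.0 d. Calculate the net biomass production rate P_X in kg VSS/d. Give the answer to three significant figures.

P_X ≈ 46.0 kg VSS/d

From the Monod/SRT balance for a CMAS, S = K_s·(1+k_d θ_c)/[θ_c·(Y k − k_d) − 1] = 39.9 × (1 + 0.0961 × 17.0) / [17.0 × (0.459 × 3.32 − 0.0961) − 1] = 105.1 / 23.27 = 4.515 mg/L.
Correct the yield for decay: Y_obs = Y/(1 + k_d θ_c) = 0.459 / (1 + 0.0961 × 17.0) = 0.459 / 2.634 = 0.1743.
ΔS = 2470 − 4.52 = 2465 mg/L, so the substrate removal rate is 107 × 2465/1000 = 263.8 kg bCOD/d.
P_X = Y_obs · Q(S₀ − S) = 0.1743 × 263.8 = 45.98 kg VSS/d.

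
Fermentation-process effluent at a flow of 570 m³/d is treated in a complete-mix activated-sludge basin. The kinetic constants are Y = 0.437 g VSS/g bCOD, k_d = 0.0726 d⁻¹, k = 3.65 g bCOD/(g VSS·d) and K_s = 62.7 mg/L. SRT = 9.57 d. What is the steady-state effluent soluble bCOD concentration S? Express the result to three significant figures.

Effluent substrate depends only on kinetics and SRT: S = K_s(1 + k_d θ_c) / [θ_c(Yk − k_d) − 1] = 62.7 × (1 + 0.0726 × 9.57) / [9.57 × (0.437 × 3.65 − 0.0726) − 1] = 106.3 / 13.57 = 7.831 mg/L.

S ≈ 7.83 mg/L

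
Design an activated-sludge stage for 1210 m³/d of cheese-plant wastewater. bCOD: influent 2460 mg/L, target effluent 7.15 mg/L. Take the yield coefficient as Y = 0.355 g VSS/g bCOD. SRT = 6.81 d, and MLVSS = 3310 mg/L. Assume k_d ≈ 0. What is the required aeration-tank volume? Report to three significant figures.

V ≈ 2170 m³

Biomass mass balance (decay neglected): V·X = Y·Q·(S₀ − S)·θ_c, so V = 0.355 × 1210 × (2460 − 7.15) × 6.81 / 3310 = 2168 m³.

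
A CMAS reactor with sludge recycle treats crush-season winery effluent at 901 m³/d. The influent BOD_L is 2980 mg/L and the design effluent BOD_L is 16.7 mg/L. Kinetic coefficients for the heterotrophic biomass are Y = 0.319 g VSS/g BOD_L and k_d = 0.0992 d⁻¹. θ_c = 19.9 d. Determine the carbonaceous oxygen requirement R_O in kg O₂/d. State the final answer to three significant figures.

The observed yield is Y_obs = Y/(1 + k_d·θ_c) = 0.319 / (1 + 0.0992 × 19.9) = 0.319 / 2.974 = 0.1073 g VSS per g BOD_L removed.
Q·(S₀ − S) = 901 × (2980 − 16.7) × 10⁻³ = 2670 kg/d removed.
P_X = Y_obs·Q·(S₀ − S) = 0.1073 × 2670 = 286.4 kg VSS/d.
R_O = Q·ΔS − 1.42 P_X = 2670 − 406.7 = 2263 kg O₂/d.

R_O ≈ 2260 kg O₂/d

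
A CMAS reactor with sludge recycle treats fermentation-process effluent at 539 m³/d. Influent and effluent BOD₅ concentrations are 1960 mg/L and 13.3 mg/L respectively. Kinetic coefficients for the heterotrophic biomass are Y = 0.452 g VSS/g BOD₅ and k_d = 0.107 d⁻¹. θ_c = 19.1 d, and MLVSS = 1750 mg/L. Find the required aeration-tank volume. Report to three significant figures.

Steady-state biomass mass balance: V·X·(1 + k_d·θ_c) = Y·Q·(S₀ − S)·θ_c, so V = 0.452 × 539 × (1960 − 13.3) × 19.1 / [1750 × (1 + 0.107 × 19.1)] = 9.06×10^6 / 5326 = 1701 m³.

V ≈ 1700 m³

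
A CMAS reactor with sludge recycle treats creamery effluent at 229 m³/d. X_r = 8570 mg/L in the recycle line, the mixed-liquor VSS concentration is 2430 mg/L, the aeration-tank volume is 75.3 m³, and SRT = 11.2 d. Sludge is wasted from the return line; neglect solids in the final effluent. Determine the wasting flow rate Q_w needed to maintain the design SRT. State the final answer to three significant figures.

Q_w ≈ 1.91 m³/d

Wasting from the return line (neglecting effluent solids): Q_w = V·X / (θ_c·X_r) = 75.30 × 2430 / (11.2 × 8570) = 1.906 m³/d.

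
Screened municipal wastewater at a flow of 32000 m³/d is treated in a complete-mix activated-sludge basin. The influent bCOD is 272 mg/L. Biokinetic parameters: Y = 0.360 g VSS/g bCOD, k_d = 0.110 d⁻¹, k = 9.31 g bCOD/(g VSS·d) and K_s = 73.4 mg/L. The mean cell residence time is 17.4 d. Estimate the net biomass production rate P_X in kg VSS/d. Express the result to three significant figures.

P_X ≈ 1060 kg VSS/d

For a completely mixed reactor with recycle the Lawrence–McCarty relation gives S = K_s·(1 + k_d·θ_c) / [θ_c·(Y·k − k_d) − 1] = 73.4 × (1 + 0.110 × 17.4) / [17.4 × (0.360 × 9.31 − 0.110) − 1] = 213.9 / 55.40 = 3.861 mg/L.
Correct the yield for decay: Y_obs = Y/(1 + k_d θ_c) = 0.360 / (1 + 0.110 × 17.4) = 0.360 / 2.914 = 0.1235.
Q·(S₀ − S) = 32000 × (272 − 3.86) × 10⁻³ = 8580 kg/d removed.
Biomass produced: P_X = Y_obs·Q·ΔS = 0.1235 × 8580 ≈ 1060 kg VSS/d.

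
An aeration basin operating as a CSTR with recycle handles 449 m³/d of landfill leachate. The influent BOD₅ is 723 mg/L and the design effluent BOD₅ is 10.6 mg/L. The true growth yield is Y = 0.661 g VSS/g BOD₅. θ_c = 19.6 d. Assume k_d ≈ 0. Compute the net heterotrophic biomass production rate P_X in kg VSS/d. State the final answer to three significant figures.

Since k_d ≈ 0, Y_obs = Y = 0.661 g VSS/g BOD₅.
Substrate removed = Q·(S₀ − S) = 449 m³/d × (723 − 10.6) g/m³ = 3.2×10^5 g/d = 319.9 kg/d.
Biomass produced: P_X = Y_obs·Q·ΔS = 0.6610 × 319.9 ≈ 211.4 kg VSS/d.

P_X ≈ 211 kg VSS/d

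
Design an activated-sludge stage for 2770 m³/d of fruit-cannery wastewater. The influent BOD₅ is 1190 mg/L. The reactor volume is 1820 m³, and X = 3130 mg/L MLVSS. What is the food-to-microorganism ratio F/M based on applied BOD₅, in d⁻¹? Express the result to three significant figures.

F/M ≈ 0.579 d⁻¹

Food-to-microorganism ratio F/M = Q S₀ / (V X) = 2770 × 1190 / (1820 × 3130) = 0.5786 d⁻¹.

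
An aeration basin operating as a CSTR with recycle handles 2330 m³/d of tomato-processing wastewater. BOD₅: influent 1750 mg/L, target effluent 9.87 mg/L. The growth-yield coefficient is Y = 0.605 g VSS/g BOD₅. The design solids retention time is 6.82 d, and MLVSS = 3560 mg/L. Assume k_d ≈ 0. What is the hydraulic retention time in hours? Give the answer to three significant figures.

Biomass mass balance (decay neglected): V·X = Y·Q·(S₀ − S)·θ_c, so V = 0.605 × 2330 × (1750 − 9.87) × 6.82 / 3560 = 4699 m³.
HRT = V/Q = 4699 m³ / 2330 m³·d⁻¹ = 2.017 d × 24 = 48.40 h.

τ ≈ 48.4 h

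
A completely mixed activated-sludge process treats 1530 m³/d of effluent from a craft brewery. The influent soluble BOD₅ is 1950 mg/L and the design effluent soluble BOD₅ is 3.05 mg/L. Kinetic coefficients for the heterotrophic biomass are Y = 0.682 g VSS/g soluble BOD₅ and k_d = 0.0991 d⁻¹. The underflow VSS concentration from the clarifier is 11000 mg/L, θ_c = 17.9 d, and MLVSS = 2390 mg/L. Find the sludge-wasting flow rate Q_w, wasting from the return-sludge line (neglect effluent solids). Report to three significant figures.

Steady-state biomass mass balance: V·X·(1 + k_d·θ_c) = Y·Q·(S₀ − S)·θ_c, so V = 0.682 × 1530 × (1950 − 3.05) × 17.9 / [2390 × (1 + 0.0991 × 17.9)] = 3.64×10^7 / 6630 = 5485 m³.
Wasting from the return line (neglecting effluent solids): Q_w = V·X / (θ_c·X_r) = 5485 × 2390 / (17.9 × 11000) = 66.58 m³/d.

Q_w ≈ 66.6 m³/d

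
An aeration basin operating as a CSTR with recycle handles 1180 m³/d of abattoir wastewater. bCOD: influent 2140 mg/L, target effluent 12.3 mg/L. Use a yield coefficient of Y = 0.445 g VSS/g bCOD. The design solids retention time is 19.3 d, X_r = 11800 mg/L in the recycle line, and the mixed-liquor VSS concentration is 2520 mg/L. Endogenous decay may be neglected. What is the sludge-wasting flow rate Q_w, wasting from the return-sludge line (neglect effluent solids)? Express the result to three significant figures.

Biomass mass balance (decay neglected): V·X = Y·Q·(S₀ − S)·θ_c, so V = 0.445 × 1180 × (2140 − 12.3) × 19.3 / 2520 = 8557 m³.
Q_w = (V·X)/(θ_c X_r) = 8557 × 2520 / (19.3 × 11800) = 94.68 m³/d.

Q_w ≈ 94.7 m³/d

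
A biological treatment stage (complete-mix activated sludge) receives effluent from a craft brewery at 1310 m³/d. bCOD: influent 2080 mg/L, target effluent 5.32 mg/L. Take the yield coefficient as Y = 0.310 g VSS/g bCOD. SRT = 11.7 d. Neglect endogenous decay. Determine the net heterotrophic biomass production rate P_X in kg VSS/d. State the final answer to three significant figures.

No decay correction is needed, so Y_obs = Y = 0.310.
Q·(S₀ − S) = 1310 × (2080 − 5.32) × 10⁻³ = 2718 kg/d removed.
P_X = Y_obs · Q(S₀ − S) = 0.3100 × 2718 = 842.5 kg VSS/d.

P_X ≈ 843 kg VSS/d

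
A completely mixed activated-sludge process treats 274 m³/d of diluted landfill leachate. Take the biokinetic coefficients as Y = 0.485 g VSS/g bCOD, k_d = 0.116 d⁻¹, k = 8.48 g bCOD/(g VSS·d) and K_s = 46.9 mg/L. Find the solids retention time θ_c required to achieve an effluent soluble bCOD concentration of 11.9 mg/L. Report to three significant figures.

θ_c ≈ 1.40 d

From 1/θ_c = Y·k·S/(K_s + S) − k_d: Y·k·S/(K_s+S) = 0.485 × 8.48 × 11.9 / (46.9 + 11.9) = 0.8324 d⁻¹.
1/θ_c = 0.8324 − 0.116 = 0.7164 d⁻¹, so θ_c = 1.396 d.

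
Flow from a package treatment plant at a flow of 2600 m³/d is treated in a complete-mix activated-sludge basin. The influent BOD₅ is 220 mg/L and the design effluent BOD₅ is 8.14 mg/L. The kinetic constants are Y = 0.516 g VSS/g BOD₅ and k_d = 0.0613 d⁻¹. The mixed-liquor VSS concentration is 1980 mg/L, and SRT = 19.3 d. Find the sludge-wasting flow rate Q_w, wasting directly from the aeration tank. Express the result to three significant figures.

Q_w ≈ 65.8 m³/d

From the SRT design equation V = Y Q (S₀−S) θ_c / [X (1 + k_d θ_c)] = 0.516 × 2600 × (220 − 8.14) × 19.3 / [1980 × (1 + 0.0613 × 19.3)] = 5.49×10^6 / 4323 = 1269 m³.
With mixed-liquor wasting, θ_c = V/Q_w, so Q_w = V/θ_c = 1269/19.3 = 65.76 m³/d.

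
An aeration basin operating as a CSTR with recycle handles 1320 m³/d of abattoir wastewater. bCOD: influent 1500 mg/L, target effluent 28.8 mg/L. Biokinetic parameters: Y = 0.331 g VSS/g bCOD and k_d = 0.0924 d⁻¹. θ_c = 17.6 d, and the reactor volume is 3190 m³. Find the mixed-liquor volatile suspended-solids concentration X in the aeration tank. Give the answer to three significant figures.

From V·X·(1 + k_d·θ_c) = Y·Q·(S₀ − S)·θ_c: X = 0.331 × 1320 × (1500 − 28.8) × 17.6 / [3190 × (1 + 0.0924 × 17.6)] = 1350 mg/L.

X ≈ 1350 mg/L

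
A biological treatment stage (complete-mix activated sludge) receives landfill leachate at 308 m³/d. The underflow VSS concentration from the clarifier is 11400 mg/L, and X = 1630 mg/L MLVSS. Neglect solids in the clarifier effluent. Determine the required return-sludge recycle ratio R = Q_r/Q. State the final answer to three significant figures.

R = Q_r/Q = X/(X_r − X) = 1630 / (11400 − 1630) = 0.1668.

R ≈ 0.167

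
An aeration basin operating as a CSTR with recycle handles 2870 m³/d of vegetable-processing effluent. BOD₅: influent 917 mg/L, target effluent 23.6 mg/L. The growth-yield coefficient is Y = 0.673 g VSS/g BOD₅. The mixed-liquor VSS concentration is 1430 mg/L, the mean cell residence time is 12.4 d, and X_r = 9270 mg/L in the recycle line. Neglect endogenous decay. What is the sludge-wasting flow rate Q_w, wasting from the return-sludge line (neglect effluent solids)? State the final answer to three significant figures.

Biomass mass balance (decay neglected): V·X = Y·Q·(S₀ − S)·θ_c, so V = 0.673 × 2870 × (917 − 23.6) × 12.4 / 1430 = 14963 m³.
Wasting from the return line (neglecting effluent solids): Q_w = V·X / (θ_c·X_r) = 14963 × 1430 / (12.4 × 9270) = 186.2 m³/d.

Q_w ≈ 186 m³/d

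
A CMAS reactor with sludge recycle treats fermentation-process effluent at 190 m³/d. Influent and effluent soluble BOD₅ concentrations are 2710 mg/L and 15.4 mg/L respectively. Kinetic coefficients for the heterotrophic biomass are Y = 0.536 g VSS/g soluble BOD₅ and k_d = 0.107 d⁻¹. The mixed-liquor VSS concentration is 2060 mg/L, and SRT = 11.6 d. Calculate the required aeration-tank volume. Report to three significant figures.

V ≈ 689 m³

Rearranging the biomass balance for a CMAS with decay, V = Y·Q·ΔS·θ_c / [X·(1+k_d θ_c)] = 0.536 × 190 × (2710 − 15.4) × 11.6 / [2060 × (1 + 0.107 × 11.6)] = 3.18×10^6 / 4617 = 689.5 m³.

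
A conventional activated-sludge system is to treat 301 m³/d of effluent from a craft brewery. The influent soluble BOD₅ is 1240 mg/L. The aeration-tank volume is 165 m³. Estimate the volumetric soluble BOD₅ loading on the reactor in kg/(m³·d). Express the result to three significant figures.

L_v ≈ 2.26 kg soluble BOD₅/(m³·d)

Applied soluble BOD₅ load per unit volume = Q·S₀/V = (301 × 1240/1000)/165.0 = 2.262 kg soluble BOD₅·m⁻³·d⁻¹.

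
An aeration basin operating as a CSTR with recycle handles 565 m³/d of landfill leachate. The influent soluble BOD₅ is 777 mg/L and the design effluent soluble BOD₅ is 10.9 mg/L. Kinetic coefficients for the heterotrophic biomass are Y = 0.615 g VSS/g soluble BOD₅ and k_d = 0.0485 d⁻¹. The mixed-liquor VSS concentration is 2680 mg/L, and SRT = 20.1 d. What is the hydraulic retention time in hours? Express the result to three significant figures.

From the SRT design equation V = Y Q (S₀−S) θ_c / [X (1 + k_d θ_c)] = 0.615 × 565 × (777 − 10.9) × 20.1 / [2680 × (1 + 0.0485 × 20.1)] = 5.35×10^6 / 5293 = 1011 m³.
τ = V/Q = 1011/565 = 1.789 d, or 42.94 h.

τ ≈ 42.9 h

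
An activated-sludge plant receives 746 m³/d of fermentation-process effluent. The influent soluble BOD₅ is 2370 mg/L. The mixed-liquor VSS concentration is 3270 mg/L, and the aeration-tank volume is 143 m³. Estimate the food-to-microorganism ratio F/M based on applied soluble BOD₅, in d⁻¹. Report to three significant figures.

Food-to-microorganism ratio F/M = Q S₀ / (V X) = 746 × 2370 / (143.0 × 3270) = 3.781 d⁻¹.

F/M ≈ 3.78 d⁻¹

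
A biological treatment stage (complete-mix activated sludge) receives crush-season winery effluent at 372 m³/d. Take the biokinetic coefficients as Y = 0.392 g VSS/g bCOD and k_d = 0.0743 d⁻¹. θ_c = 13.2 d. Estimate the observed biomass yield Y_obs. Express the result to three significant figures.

Correct the yield for decay: Y_obs = Y/(1 + k_d θ_c) = 0.392 / (1 + 0.0743 × 13.2) = 0.392 / 1.981 = 0.1979.

Y_obs ≈ 0.198 g VSS/g bCOD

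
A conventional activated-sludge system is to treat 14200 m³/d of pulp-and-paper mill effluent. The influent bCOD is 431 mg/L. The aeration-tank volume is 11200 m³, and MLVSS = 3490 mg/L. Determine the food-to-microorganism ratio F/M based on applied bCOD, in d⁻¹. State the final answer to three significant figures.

Food-to-microorganism ratio F/M = Q S₀ / (V X) = 14200 × 431 / (11200 × 3490) = 0.1566 d⁻¹.

F/M ≈ 0.157 d⁻¹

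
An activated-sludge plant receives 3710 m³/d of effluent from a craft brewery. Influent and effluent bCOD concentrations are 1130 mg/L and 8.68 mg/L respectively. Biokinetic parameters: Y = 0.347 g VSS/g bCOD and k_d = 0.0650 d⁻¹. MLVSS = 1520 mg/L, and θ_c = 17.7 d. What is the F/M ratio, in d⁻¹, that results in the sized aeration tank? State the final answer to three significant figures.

F/M ≈ 0.353 d⁻¹

Steady-state biomass mass balance: V·X·(1 + k_d·θ_c) = Y·Q·(S₀ − S)·θ_c, so V = 0.347 × 3710 × (1130 − 8.68) × 17.7 / [1520 × (1 + 0.0650 × 17.7)] = 2.56×10^7 / 3269 = 7817 m³.
F/M = Q·S₀ / (V·X) = 3710 × 1130 / (7817 × 1520) = 0.3528 g bCOD·(g VSS·d)⁻¹.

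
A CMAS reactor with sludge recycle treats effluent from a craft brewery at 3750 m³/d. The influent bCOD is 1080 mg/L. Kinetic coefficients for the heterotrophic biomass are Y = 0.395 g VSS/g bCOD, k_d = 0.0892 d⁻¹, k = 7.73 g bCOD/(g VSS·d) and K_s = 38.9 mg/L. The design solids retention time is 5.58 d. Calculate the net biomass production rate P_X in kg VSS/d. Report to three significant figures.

From the Monod/SRT balance for a CMAS, S = K_s·(1+k_d θ_c)/[θ_c·(Y k − k_d) − 1] = 38.9 × (1 + 0.0892 × 5.58) / [5.58 × (0.395 × 7.73 − 0.0892) − 1] = 58.26 / 15.54 = 3.749 mg/L.
The observed yield is Y_obs = Y/(1 + k_d·θ_c) = 0.395 / (1 + 0.0892 × 5.58) = 0.395 / 1.498 = 0.2637 g VSS per g bCOD removed.
Q·(S₀ − S) = 3750 × (1080 − 3.75) × 10⁻³ = 4036 kg/d removed.
So the net sludge growth is P_X = 0.2637 × 4036 = 1064 kg VSS/d.

P_X ≈ 1060 kg VSS/d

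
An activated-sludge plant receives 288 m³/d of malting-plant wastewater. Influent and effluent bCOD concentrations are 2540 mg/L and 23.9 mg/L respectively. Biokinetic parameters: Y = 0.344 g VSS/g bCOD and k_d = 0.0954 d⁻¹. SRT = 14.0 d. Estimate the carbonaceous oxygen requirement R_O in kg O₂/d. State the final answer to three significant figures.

R_O ≈ 573 kg O₂/d

Observed yield with endogenous decay: Y_obs = Y / (1 + k_d·θ_c) = 0.344 / (1 + 0.0954 × 14.0) = 0.344 / 2.336 = 0.1473 g VSS/g bCOD.
Mass of bCOD removed per day: Q(S₀ − S) = 288 × 2516 g/m³ = 724.6 kg/d.
Biomass synthesised: P_X = Y_obs × 724.6 = 106.7 kg VSS/d.
Carbonaceous O₂ demand = substrate oxidised − cell-mass equivalent = 724.6 − 1.42 × 106.7 = 573.1 kg O₂/d.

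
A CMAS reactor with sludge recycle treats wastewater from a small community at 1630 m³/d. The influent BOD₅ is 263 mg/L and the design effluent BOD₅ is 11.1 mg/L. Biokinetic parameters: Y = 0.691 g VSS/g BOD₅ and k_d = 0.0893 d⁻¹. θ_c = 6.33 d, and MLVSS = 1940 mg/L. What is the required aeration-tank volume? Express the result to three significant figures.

V ≈ 591 m³

Steady-state biomass mass balance: V·X·(1 + k_d·θ_c) = Y·Q·(S₀ − S)·θ_c, so V = 0.691 × 1630 × (263 − 11.1) × 6.33 / [1940 × (1 + 0.0893 × 6.33)] = 1.8×10^6 / 3037 = 591.4 m³.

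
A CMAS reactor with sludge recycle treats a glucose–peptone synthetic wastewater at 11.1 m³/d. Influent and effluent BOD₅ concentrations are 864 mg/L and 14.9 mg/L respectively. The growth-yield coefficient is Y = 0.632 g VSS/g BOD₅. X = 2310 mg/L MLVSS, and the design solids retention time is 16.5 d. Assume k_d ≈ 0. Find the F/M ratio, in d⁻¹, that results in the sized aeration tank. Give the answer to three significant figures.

V·X = Y·Q·ΔS·θ_c gives V = 0.632 × 11.1 × (864 − 14.9) × 16.5 / 2310 = 42.55 m³.
Food-to-microorganism ratio F/M = Q S₀ / (V X) = 11.1 × 864 / (42.55 × 2310) = 0.09758 d⁻¹.

F/M ≈ 0.0976 d⁻¹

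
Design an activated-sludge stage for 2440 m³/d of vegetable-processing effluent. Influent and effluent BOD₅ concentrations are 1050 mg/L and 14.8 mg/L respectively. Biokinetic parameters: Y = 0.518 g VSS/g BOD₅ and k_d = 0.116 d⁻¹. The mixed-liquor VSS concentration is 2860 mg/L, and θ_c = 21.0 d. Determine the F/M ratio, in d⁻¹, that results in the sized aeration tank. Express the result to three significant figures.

F/M ≈ 0.320 d⁻¹

From the SRT design equation V = Y Q (S₀−S) θ_c / [X (1 + k_d θ_c)] = 0.518 × 2440 × (1050 − 14.8) × 21.0 / [2860 × (1 + 0.116 × 21.0)] = 2.75×10^7 / 9827 = 2796 m³.
F/M = applied load / biomass = Q·S₀/(V·X) = 2440 × 1050 / (2796 × 2860) = 0.3204 d⁻¹.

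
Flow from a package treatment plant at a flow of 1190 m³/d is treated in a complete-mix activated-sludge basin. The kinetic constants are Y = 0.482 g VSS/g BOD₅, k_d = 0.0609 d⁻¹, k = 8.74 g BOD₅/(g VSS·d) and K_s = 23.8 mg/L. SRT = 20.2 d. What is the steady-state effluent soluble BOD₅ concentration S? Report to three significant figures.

From the Monod/SRT balance for a CMAS, S = K_s·(1+k_d θ_c)/[θ_c·(Y k − k_d) − 1] = 23.8 × (1 + 0.0609 × 20.2) / [20.2 × (0.482 × 8.74 − 0.0609) − 1] = 53.08 / 82.87 = 0.6405 mg/L.

S ≈ 0.641 mg/L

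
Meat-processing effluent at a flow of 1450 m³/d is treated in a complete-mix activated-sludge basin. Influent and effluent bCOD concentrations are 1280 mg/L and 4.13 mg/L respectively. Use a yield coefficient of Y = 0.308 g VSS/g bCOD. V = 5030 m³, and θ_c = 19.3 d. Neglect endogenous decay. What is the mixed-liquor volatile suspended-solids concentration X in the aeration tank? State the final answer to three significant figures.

X = Y·Q·ΔS·θ_c / V = 0.308 × 1450 × (1280 − 4.13) × 19.3 / 5030 = 2186 mg/L.

X ≈ 2190 mg/L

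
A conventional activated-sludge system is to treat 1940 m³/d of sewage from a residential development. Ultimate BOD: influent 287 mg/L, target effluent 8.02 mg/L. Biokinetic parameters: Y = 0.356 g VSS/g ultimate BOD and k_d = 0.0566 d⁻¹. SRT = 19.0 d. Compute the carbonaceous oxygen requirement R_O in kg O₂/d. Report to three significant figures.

R_O ≈ 409 kg O₂/d

The observed yield is Y_obs = Y/(1 + k_d·θ_c) = 0.356 / (1 + 0.0566 × 19.0) = 0.356 / 2.075 = 0.1715 g VSS per g ultimate BOD removed.
ΔS = 287 − 8.02 = 279.0 mg/L, so the substrate removal rate is 1940 × 279.0/1000 = 541.2 kg ultimate BOD/d.
Net sludge production P_X = 0.1715 × 541.2 = 92.84 kg VSS/d.
Carbonaceous O₂ demand = substrate oxidised − cell-mass equivalent = 541.2 − 1.42 × 92.84 = 409.4 kg O₂/d.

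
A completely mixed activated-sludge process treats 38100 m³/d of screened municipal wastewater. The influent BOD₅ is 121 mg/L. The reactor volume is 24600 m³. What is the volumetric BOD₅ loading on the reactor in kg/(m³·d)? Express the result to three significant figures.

Volumetric loading L_v = Q·S₀ / V = 38100 × 121 g/m³ / 24600 m³ = 187.4 g/(m³·d) = 0.1874 kg BOD₅/(m³·d).

L_v ≈ 0.187 kg BOD₅/(m³·d)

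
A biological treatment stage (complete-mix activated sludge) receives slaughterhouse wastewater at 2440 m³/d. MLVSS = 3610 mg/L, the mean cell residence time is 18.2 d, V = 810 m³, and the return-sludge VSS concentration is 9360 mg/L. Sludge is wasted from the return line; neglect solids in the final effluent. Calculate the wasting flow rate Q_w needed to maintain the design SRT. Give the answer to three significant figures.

Q_w = (V·X)/(θ_c X_r) = 810.0 × 3610 / (18.2 × 9360) = 17.17 m³/d.

Q_w ≈ 17.2 m³/d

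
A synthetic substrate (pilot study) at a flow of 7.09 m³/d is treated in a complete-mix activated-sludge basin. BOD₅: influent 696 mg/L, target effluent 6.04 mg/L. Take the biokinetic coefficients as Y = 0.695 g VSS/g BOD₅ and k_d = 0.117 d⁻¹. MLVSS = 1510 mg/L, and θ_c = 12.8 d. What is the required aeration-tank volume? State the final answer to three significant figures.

From the SRT design equation V = Y Q (S₀−S) θ_c / [X (1 + k_d θ_c)] = 0.695 × 7.09 × (696 − 6.04) × 12.8 / [1510 × (1 + 0.117 × 12.8)] = 4.35×10^4 / 3771 = 11.54 m³.

V ≈ 11.5 m³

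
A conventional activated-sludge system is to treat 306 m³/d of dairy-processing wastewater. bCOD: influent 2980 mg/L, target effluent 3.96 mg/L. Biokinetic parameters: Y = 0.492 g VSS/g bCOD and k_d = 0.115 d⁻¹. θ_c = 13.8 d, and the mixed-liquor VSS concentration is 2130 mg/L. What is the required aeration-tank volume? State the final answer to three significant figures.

From the SRT design equation V = Y Q (S₀−S) θ_c / [X (1 + k_d θ_c)] = 0.492 × 306 × (2980 − 3.96) × 13.8 / [2130 × (1 + 0.115 × 13.8)] = 6.18×10^6 / 5510 = 1122 m³.

V ≈ 1120 m³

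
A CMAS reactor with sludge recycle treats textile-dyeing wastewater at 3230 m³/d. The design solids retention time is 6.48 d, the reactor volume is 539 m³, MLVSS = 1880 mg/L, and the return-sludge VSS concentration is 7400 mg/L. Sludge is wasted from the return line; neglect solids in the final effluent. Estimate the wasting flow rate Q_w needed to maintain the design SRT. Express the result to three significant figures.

θ_c = V·X/(Q_w·X_r) when wasting from the recycle, so Q_w = V·X/(θ_c·X_r) = 539.0 × 1880 / (6.48 × 7400) = 21.13 m³/d.

Q_w ≈ 21.1 m³/d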